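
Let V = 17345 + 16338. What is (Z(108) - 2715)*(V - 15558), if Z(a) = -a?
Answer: -51166875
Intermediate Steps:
V = 33683
(Z(108) - 2715)*(V - 15558) = (-1*108 - 2715)*(33683 - 15558) = (-108 - 2715)*18125 = -2823*18125 = -51166875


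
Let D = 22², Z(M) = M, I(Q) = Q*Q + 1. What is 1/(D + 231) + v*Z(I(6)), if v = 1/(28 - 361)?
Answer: -706/6435 ≈ -0.10971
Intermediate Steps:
I(Q) = 1 + Q² (I(Q) = Q² + 1 = 1 + Q²)
v = -1/333 (v = 1/(-333) = -1/333 ≈ -0.0030030)
D = 484
1/(D + 231) + v*Z(I(6)) = 1/(484 + 231) - (1 + 6²)/333 = 1/715 - (1 + 36)/333 = 1/715 - 1/333*37 = 1/715 - ⅑ = -706/6435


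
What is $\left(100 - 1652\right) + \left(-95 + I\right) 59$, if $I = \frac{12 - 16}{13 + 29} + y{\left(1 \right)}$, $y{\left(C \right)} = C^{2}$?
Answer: $- \frac{149176}{21} \approx -7103.6$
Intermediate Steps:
$I = \frac{19}{21}$ ($I = \frac{12 - 16}{13 + 29} + 1^{2} = - \frac{4}{42} + 1 = \left(-4\right) \frac{1}{42} + 1 = - \frac{2}{21} + 1 = \frac{19}{21} \approx 0.90476$)
$\left(100 - 1652\right) + \left(-95 + I\right) 59 = \left(100 - 1652\right) + \left(-95 + \frac{19}{21}\right) 59 = \left(100 - 1652\right) - \frac{116584}{21} = -1552 - \frac{116584}{21} = - \frac{149176}{21}$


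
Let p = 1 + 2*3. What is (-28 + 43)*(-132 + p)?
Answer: -1875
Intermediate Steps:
p = 7 (p = 1 + 6 = 7)
(-28 + 43)*(-132 + p) = (-28 + 43)*(-132 + 7) = 15*(-125) = -1875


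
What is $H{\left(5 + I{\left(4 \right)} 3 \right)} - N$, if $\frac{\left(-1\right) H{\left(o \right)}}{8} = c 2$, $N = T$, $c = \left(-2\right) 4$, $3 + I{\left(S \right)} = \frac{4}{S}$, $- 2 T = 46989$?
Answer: $\frac{47245}{2} \approx 23623.0$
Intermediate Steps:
$T = - \frac{46989}{2}$ ($T = \left(- \frac{1}{2}\right) 46989 = - \frac{46989}{2} \approx -23495.0$)
$I{\left(S \right)} = -3 + \frac{4}{S}$
$c = -8$
$N = - \frac{46989}{2} \approx -23495.0$
$H{\left(o \right)} = 128$ ($H{\left(o \right)} = - 8 \left(\left(-8\right) 2\right) = \left(-8\right) \left(-16\right) = 128$)
$H{\left(5 + I{\left(4 \right)} 3 \right)} - N = 128 - - \frac{46989}{2} = 128 + \frac{46989}{2} = \frac{47245}{2}$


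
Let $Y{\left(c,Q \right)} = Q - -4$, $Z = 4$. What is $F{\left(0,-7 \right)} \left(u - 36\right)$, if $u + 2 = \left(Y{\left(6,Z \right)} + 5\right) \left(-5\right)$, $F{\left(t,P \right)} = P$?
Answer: $721$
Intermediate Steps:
$Y{\left(c,Q \right)} = 4 + Q$ ($Y{\left(c,Q \right)} = Q + 4 = 4 + Q$)
$u = -67$ ($u = -2 + \left(\left(4 + 4\right) + 5\right) \left(-5\right) = -2 + \left(8 + 5\right) \left(-5\right) = -2 + 13 \left(-5\right) = -2 - 65 = -67$)
$F{\left(0,-7 \right)} \left(u - 36\right) = - 7 \left(-67 - 36\right) = \left(-7\right) \left(-103\right) = 721$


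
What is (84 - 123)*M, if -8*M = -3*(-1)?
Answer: 117/8 ≈ 14.625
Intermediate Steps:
M = -3/8 (M = -(-3)*(-1)/8 = -⅛*3 = -3/8 ≈ -0.37500)
(84 - 123)*M = (84 - 123)*(-3/8) = -39*(-3/8) = 117/8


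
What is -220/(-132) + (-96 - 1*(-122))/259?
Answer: 1373/777 ≈ 1.7671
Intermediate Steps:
-220/(-132) + (-96 - 1*(-122))/259 = -220*(-1/132) + (-96 + 122)*(1/259) = 5/3 + 26*(1/259) = 5/3 + 26/259 = 1373/777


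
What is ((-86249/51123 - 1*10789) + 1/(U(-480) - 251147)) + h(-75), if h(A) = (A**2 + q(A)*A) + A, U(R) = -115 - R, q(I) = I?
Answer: 1642390443985/4273576062 ≈ 384.31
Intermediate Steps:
h(A) = A + 2*A**2 (h(A) = (A**2 + A*A) + A = (A**2 + A**2) + A = 2*A**2 + A = A + 2*A**2)
((-86249/51123 - 1*10789) + 1/(U(-480) - 251147)) + h(-75) = ((-86249/51123 - 1*10789) + 1/((-115 - 1*(-480)) - 251147)) - 75*(1 + 2*(-75)) = ((-86249*1/51123 - 10789) + 1/((-115 + 480) - 251147)) - 75*(1 - 150) = ((-86249/51123 - 10789) + 1/(365 - 251147)) - 75*(-149) = (-551652296/51123 + 1/(-250782)) + 11175 = (-551652296/51123 - 1/250782) + 11175 = -46114822048865/4273576062 + 11175 = 1642390443985/4273576062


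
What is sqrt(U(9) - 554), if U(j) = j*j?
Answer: I*sqrt(473) ≈ 21.749*I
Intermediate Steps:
U(j) = j**2
sqrt(U(9) - 554) = sqrt(9**2 - 554) = sqrt(81 - 554) = sqrt(-473) = I*sqrt(473)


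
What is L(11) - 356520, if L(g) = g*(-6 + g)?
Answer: -356465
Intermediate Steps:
L(11) - 356520 = 11*(-6 + 11) - 356520 = 11*5 - 356520 = 55 - 356520 = -356465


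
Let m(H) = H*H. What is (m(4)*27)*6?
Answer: 2592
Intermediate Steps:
m(H) = H²
(m(4)*27)*6 = (4²*27)*6 = (16*27)*6 = 432*6 = 2592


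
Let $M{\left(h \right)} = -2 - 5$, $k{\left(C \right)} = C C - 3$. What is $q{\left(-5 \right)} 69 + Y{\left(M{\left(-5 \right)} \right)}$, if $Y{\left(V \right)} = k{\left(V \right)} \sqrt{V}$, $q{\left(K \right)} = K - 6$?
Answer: $-759 + 46 i \sqrt{7} \approx -759.0 + 121.7 i$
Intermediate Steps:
$q{\left(K \right)} = -6 + K$
$k{\left(C \right)} = -3 + C^{2}$ ($k{\left(C \right)} = C^{2} - 3 = -3 + C^{2}$)
$M{\left(h \right)} = -7$ ($M{\left(h \right)} = -2 - 5 = -7$)
$Y{\left(V \right)} = \sqrt{V} \left(-3 + V^{2}\right)$ ($Y{\left(V \right)} = \left(-3 + V^{2}\right) \sqrt{V} = \sqrt{V} \left(-3 + V^{2}\right)$)
$q{\left(-5 \right)} 69 + Y{\left(M{\left(-5 \right)} \right)} = \left(-6 - 5\right) 69 + \sqrt{-7} \left(-3 + \left(-7\right)^{2}\right) = \left(-11\right) 69 + i \sqrt{7} \left(-3 + 49\right) = -759 + i \sqrt{7} \cdot 46 = -759 + 46 i \sqrt{7}$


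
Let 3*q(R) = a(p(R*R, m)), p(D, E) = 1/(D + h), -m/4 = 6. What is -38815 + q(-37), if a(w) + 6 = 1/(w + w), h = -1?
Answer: -38589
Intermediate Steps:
m = -24 (m = -4*6 = -24)
p(D, E) = 1/(-1 + D) (p(D, E) = 1/(D - 1) = 1/(-1 + D))
a(w) = -6 + 1/(2*w) (a(w) = -6 + 1/(w + w) = -6 + 1/(2*w))
q(R) = -13/6 + R²/6 (q(R) = (-6 + 1/(2*(1/(-1 + R*R))))/3 = (-6 + 1/(2*(1/(-1 + R²))))/3 = (-6 + (-1 + R²)/2)/3 = (-6 + (-½ + R²/2))/3 = (-13/2 + R²/2)/3 = -13/6 + R²/6)
-38815 + q(-37) = -38815 + (-13/6 + (⅙)*(-37)²) = -38815 + (-13/6 + (⅙)*1369) = -38815 + (-13/6 + 1369/6) = -38815 + 226 = -38589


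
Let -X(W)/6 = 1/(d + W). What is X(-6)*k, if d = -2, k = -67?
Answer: -201/4 ≈ -50.250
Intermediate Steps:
X(W) = -6/(-2 + W)
X(-6)*k = -6/(-2 - 6)*(-67) = -6/(-8)*(-67) = -6*(-⅛)*(-67) = (¾)*(-67) = -201/4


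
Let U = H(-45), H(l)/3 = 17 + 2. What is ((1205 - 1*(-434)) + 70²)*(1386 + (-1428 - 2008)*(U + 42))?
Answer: -2215269342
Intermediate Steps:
H(l) = 57 (H(l) = 3*(17 + 2) = 3*19 = 57)
U = 57
((1205 - 1*(-434)) + 70²)*(1386 + (-1428 - 2008)*(U + 42)) = ((1205 - 1*(-434)) + 70²)*(1386 + (-1428 - 2008)*(57 + 42)) = ((1205 + 434) + 4900)*(1386 - 3436*99) = (1639 + 4900)*(1386 - 340164) = 6539*(-338778) = -2215269342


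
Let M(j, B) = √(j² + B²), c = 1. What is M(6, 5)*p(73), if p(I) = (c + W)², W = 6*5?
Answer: 961*√61 ≈ 7505.6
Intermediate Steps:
W = 30
p(I) = 961 (p(I) = (1 + 30)² = 31² = 961)
M(j, B) = √(B² + j²)
M(6, 5)*p(73) = √(5² + 6²)*961 = √(25 + 36)*961 = √61*961 = 961*√61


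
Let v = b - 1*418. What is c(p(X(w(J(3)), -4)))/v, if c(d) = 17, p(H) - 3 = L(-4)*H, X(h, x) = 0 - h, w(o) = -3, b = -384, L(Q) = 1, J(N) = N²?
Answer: -17/802 ≈ -0.021197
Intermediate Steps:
X(h, x) = -h
p(H) = 3 + H (p(H) = 3 + 1*H = 3 + H)
v = -802 (v = -384 - 1*418 = -384 - 418 = -802)
c(p(X(w(J(3)), -4)))/v = 17/(-802) = 17*(-1/802) = -17/802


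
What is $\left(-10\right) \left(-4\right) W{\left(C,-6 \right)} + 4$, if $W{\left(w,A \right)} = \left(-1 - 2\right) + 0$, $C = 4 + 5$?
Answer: $-116$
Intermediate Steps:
$C = 9$
$W{\left(w,A \right)} = -3$ ($W{\left(w,A \right)} = -3 + 0 = -3$)
$\left(-10\right) \left(-4\right) W{\left(C,-6 \right)} + 4 = \left(-10\right) \left(-4\right) \left(-3\right) + 4 = 40 \left(-3\right) + 4 = -120 + 4 = -116$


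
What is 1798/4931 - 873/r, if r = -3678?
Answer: 3639269/6045406 ≈ 0.60199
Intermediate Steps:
1798/4931 - 873/r = 1798/4931 - 873/(-3678) = 1798*(1/4931) - 873*(-1/3678) = 1798/4931 + 291/1226 = 3639269/6045406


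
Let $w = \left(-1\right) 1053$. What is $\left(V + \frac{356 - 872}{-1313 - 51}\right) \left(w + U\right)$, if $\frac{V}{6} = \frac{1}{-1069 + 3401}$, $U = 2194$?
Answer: $\frac{15708147}{36146} \approx 434.58$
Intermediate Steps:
$w = -1053$
$V = \frac{3}{1166}$ ($V = \frac{6}{-1069 + 3401} = \frac{6}{2332} = 6 \cdot \frac{1}{2332} = \frac{3}{1166} \approx 0.0025729$)
$\left(V + \frac{356 - 872}{-1313 - 51}\right) \left(w + U\right) = \left(\frac{3}{1166} + \frac{356 - 872}{-1313 - 51}\right) \left(-1053 + 2194\right) = \left(\frac{3}{1166} - \frac{516}{-1364}\right) 1141 = \left(\frac{3}{1166} - - \frac{129}{341}\right) 1141 = \left(\frac{3}{1166} + \frac{129}{341}\right) 1141 = \frac{13767}{36146} \cdot 1141 = \frac{15708147}{36146}$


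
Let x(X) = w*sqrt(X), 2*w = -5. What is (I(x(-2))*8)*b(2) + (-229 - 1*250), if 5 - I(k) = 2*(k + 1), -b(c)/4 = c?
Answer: -671 - 320*I*sqrt(2) ≈ -671.0 - 452.55*I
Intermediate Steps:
w = -5/2 (w = (1/2)*(-5) = -5/2 ≈ -2.5000)
b(c) = -4*c
x(X) = -5*sqrt(X)/2
I(k) = 3 - 2*k (I(k) = 5 - 2*(k + 1) = 5 - 2*(1 + k) = 5 - (2 + 2*k) = 5 + (-2 - 2*k) = 3 - 2*k)
(I(x(-2))*8)*b(2) + (-229 - 1*250) = ((3 - (-5)*sqrt(-2))*8)*(-4*2) + (-229 - 1*250) = ((3 - (-5)*I*sqrt(2))*8)*(-8) + (-229 - 250) = ((3 - (-5)*I*sqrt(2))*8)*(-8) - 479 = ((3 + 5*I*sqrt(2))*8)*(-8) - 479 = (24 + 40*I*sqrt(2))*(-8) - 479 = (-192 - 320*I*sqrt(2)) - 479 = -671 - 320*I*sqrt(2)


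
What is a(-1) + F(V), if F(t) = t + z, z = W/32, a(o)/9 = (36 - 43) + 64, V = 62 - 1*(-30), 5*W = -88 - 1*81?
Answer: 96631/160 ≈ 603.94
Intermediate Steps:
W = -169/5 (W = (-88 - 1*81)/5 = (-88 - 81)/5 = (⅕)*(-169) = -169/5 ≈ -33.800)
V = 92 (V = 62 + 30 = 92)
a(o) = 513 (a(o) = 9*((36 - 43) + 64) = 9*(-7 + 64) = 9*57 = 513)
z = -169/160 (z = -169/5/32 = -169/5*1/32 = -169/160 ≈ -1.0562)
F(t) = -169/160 + t (F(t) = t - 169/160 = -169/160 + t)
a(-1) + F(V) = 513 + (-169/160 + 92) = 513 + 14551/160 = 96631/160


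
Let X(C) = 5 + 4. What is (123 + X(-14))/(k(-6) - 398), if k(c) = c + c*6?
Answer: -3/10 ≈ -0.30000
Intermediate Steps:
X(C) = 9
k(c) = 7*c (k(c) = c + 6*c = 7*c)
(123 + X(-14))/(k(-6) - 398) = (123 + 9)/(7*(-6) - 398) = 132/(-42 - 398) = 132/(-440) = 132*(-1/440) = -3/10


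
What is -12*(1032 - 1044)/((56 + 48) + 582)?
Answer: 72/343 ≈ 0.20991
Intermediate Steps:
-12*(1032 - 1044)/((56 + 48) + 582) = -(-144)/(104 + 582) = -(-144)/686 = -12*(-6/343) = 72/343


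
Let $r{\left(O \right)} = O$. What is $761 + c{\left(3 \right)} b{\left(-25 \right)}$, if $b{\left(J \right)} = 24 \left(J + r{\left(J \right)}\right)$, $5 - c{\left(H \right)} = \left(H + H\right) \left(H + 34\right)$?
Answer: $261161$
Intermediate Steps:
$c{\left(H \right)} = 5 - 2 H \left(34 + H\right)$ ($c{\left(H \right)} = 5 - \left(H + H\right) \left(H + 34\right) = 5 - 2 H \left(34 + H\right)$)
$b{\left(J \right)} = 48 J$ ($b{\left(J \right)} = 24 \left(J + J\right) = 24 \cdot 2 J = 48 J$)
$761 + c{\left(3 \right)} b{\left(-25 \right)} = 761 + \left(5 - 204 - 2 \cdot 3^{2}\right) 48 \left(-25\right) = 761 + \left(5 - 204 - 18\right) \left(-1200\right) = 761 - -260400 = 761 + 260400 = 261161$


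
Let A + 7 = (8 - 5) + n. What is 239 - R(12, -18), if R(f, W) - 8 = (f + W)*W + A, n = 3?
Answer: 124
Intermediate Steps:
A = -1 (A = -7 + ((8 - 5) + 3) = -7 + (3 + 3) = -7 + 6 = -1)
R(f, W) = 7 + W*(W + f) (R(f, W) = 8 + ((f + W)*W - 1) = 8 + ((W + f)*W - 1) = 8 + (W*(W + f) - 1) = 8 + (-1 + W*(W + f)) = 7 + W*(W + f))
239 - R(12, -18) = 239 - (7 + (-18)² - 18*12) = 239 - (7 + 324 - 216) = 239 - 1*115 = 239 - 115 = 124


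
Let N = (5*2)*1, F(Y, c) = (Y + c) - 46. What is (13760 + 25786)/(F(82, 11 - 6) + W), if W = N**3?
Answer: 13182/347 ≈ 37.988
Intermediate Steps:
F(Y, c) = -46 + Y + c
N = 10 (N = 10*1 = 10)
W = 1000 (W = 10**3 = 1000)
(13760 + 25786)/(F(82, 11 - 6) + W) = (13760 + 25786)/((-46 + 82 + (11 - 6)) + 1000) = 39546/((-46 + 82 + 5) + 1000) = 39546/(41 + 1000) = 39546/1041 = 39546*(1/1041) = 13182/347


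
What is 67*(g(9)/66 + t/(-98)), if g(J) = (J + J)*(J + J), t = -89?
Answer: 420157/1078 ≈ 389.76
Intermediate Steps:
g(J) = 4*J**2 (g(J) = (2*J)*(2*J) = 4*J**2)
67*(g(9)/66 + t/(-98)) = 67*((4*9**2)/66 - 89/(-98)) = 67*((4*81)*(1/66) - 89*(-1/98)) = 67*(324*(1/66) + 89/98) = 67*(54/11 + 89/98) = 67*(6271/1078) = 420157/1078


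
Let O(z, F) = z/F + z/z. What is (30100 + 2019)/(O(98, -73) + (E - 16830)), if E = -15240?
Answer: -2344687/2341135 ≈ -1.0015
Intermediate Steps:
O(z, F) = 1 + z/F (O(z, F) = z/F + 1 = 1 + z/F)
(30100 + 2019)/(O(98, -73) + (E - 16830)) = (30100 + 2019)/((-73 + 98)/(-73) + (-15240 - 16830)) = 32119/(-1/73*25 - 32070) = 32119/(-25/73 - 32070) = 32119/(-2341135/73) = 32119*(-73/2341135) = -2344687/2341135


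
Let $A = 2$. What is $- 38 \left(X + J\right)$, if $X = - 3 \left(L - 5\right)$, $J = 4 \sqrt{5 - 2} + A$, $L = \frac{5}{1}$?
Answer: $-76 - 152 \sqrt{3} \approx -339.27$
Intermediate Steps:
$L = 5$ ($L = 5 \cdot 1 = 5$)
$J = 2 + 4 \sqrt{3}$ ($J = 4 \sqrt{5 - 2} + 2 = 4 \sqrt{3} + 2 = 2 + 4 \sqrt{3} \approx 8.9282$)
$X = 0$ ($X = - 3 \left(5 - 5\right) = \left(-3\right) 0 = 0$)
$- 38 \left(X + J\right) = - 38 \left(0 + \left(2 + 4 \sqrt{3}\right)\right) = - 38 \left(2 + 4 \sqrt{3}\right) = -76 - 152 \sqrt{3}$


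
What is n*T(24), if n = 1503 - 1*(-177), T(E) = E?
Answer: 40320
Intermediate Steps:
n = 1680 (n = 1503 + 177 = 1680)
n*T(24) = 1680*24 = 40320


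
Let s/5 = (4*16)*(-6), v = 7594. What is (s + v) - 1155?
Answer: 4519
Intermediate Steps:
s = -1920 (s = 5*((4*16)*(-6)) = 5*(64*(-6)) = 5*(-384) = -1920)
(s + v) - 1155 = (-1920 + 7594) - 1155 = 5674 - 1155 = 4519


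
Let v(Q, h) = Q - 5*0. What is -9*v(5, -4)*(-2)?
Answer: 90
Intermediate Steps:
v(Q, h) = Q (v(Q, h) = Q + 0 = Q)
-9*v(5, -4)*(-2) = -9*5*(-2) = -45*(-2) = 90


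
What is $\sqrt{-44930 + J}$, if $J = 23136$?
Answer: $i \sqrt{21794} \approx 147.63 i$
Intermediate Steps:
$\sqrt{-44930 + J} = \sqrt{-44930 + 23136} = \sqrt{-21794} = i \sqrt{21794}$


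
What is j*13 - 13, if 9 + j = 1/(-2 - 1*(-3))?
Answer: -117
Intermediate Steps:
j = -8 (j = -9 + 1/(-2 - 1*(-3)) = -9 + 1/(-2 + 3) = -9 + 1/1 = -9 + 1 = -8)
j*13 - 13 = -8*13 - 13 = -104 - 13 = -117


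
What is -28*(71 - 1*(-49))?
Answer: -3360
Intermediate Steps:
-28*(71 - 1*(-49)) = -28*(71 + 49) = -28*120 = -3360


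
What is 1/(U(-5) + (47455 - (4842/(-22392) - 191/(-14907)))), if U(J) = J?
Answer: 18544308/879931186979 ≈ 2.1075e-5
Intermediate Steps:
1/(U(-5) + (47455 - (4842/(-22392) - 191/(-14907)))) = 1/(-5 + (47455 - (4842/(-22392) - 191/(-14907)))) = 1/(-5 + (47455 - (4842*(-1/22392) - 191*(-1/14907)))) = 1/(-5 + (47455 - (-269/1244 + 191/14907))) = 1/(-5 + (47455 - 1*(-3772379/18544308))) = 1/(-5 + (47455 + 3772379/18544308)) = 1/(-5 + 880023908519/18544308) = 1/(879931186979/18544308) = 18544308/879931186979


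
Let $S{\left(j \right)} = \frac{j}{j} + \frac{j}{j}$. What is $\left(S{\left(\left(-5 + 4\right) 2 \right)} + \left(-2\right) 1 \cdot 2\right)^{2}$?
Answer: $4$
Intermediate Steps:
$S{\left(j \right)} = 2$ ($S{\left(j \right)} = 1 + 1 = 2$)
$\left(S{\left(\left(-5 + 4\right) 2 \right)} + \left(-2\right) 1 \cdot 2\right)^{2} = \left(2 + \left(-2\right) 1 \cdot 2\right)^{2} = \left(2 - 4\right)^{2} = \left(-2\right)^{2} = 4$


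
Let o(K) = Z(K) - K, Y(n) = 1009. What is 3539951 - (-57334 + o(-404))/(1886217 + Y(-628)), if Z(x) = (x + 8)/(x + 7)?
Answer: 1326116493136718/374614361 ≈ 3.5400e+6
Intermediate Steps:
Z(x) = (8 + x)/(7 + x)
o(K) = -K + (8 + K)/(7 + K) (o(K) = (8 + K)/(7 + K) - K = -K + (8 + K)/(7 + K))
3539951 - (-57334 + o(-404))/(1886217 + Y(-628)) = 3539951 - (-57334 + (8 - 404 - 1*(-404)*(7 - 404))/(7 - 404))/(1886217 + 1009) = 3539951 - (-57334 + (8 - 404 - 1*(-404)*(-397))/(-397))/1887226 = 3539951 - (-57334 - (8 - 404 - 160388)/397)/1887226 = 3539951 - (-57334 - 1/397*(-160784))/1887226 = 3539951 - (-57334 + 160784/397)/1887226 = 3539951 - (-22600814)/(397*1887226) = 3539951 - 1*(-11300407/374614361) = 3539951 + 11300407/374614361 = 1326116493136718/374614361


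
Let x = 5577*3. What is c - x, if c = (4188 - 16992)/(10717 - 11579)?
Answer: -7204659/431 ≈ -16716.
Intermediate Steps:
c = 6402/431 (c = -12804/(-862) = -12804*(-1/862) = 6402/431 ≈ 14.854)
x = 16731
c - x = 6402/431 - 1*16731 = 6402/431 - 16731 = -7204659/431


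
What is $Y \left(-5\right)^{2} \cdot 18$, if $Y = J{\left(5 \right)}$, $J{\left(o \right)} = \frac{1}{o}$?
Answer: $90$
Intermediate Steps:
$Y = \frac{1}{5} \approx 0.2$
$Y \left(-5\right)^{2} \cdot 18 = \frac{\left(-5\right)^{2}}{5} \cdot 18 = \frac{1}{5} \cdot 25 \cdot 18 = 5 \cdot 18 = 90$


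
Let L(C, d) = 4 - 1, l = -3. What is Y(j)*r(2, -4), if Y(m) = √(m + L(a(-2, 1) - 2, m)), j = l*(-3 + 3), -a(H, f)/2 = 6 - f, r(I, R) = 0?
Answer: 0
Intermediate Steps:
a(H, f) = -12 + 2*f (a(H, f) = -2*(6 - f) = -12 + 2*f)
j = 0 (j = -3*(-3 + 3) = -3*0 = 0)
L(C, d) = 3
Y(m) = √(3 + m) (Y(m) = √(m + 3) = √(3 + m))
Y(j)*r(2, -4) = √(3 + 0)*0 = √3*0 = 0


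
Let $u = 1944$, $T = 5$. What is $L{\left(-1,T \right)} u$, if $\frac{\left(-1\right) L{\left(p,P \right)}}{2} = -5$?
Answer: $19440$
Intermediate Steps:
$L{\left(p,P \right)} = 10$ ($L{\left(p,P \right)} = \left(-2\right) \left(-5\right) = 10$)
$L{\left(-1,T \right)} u = 10 \cdot 1944 = 19440$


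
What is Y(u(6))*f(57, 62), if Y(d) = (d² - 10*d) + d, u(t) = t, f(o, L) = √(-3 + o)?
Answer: -54*√6 ≈ -132.27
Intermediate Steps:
Y(d) = d² - 9*d
Y(u(6))*f(57, 62) = (6*(-9 + 6))*√(-3 + 57) = (6*(-3))*√54 = -54*√6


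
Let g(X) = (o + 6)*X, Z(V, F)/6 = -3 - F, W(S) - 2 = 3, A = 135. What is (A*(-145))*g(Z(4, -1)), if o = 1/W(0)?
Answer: 1456380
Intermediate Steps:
W(S) = 5 (W(S) = 2 + 3 = 5)
o = ⅕ (o = 1/5 = ⅕ ≈ 0.20000)
Z(V, F) = -18 - 6*F (Z(V, F) = 6*(-3 - F) = -18 - 6*F)
g(X) = 31*X/5 (g(X) = (⅕ + 6)*X = 31*X/5)
(A*(-145))*g(Z(4, -1)) = (135*(-145))*(31*(-18 - 6*(-1))/5) = -121365*(-18 + 6) = -121365*(-12) = -19575*(-372/5) = 1456380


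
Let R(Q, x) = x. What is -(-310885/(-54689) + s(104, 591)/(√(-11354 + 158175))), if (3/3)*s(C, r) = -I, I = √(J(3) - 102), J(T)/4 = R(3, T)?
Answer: -310885/54689 + 3*I*√1468210/146821 ≈ -5.6846 + 0.024759*I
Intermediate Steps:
J(T) = 4*T
I = 3*I*√10 (I = √(4*3 - 102) = √(12 - 102) = √(-90) = 3*I*√10 ≈ 9.4868*I)
s(C, r) = -3*I*√10
-(-310885/(-54689) + s(104, 591)/(√(-11354 + 158175))) = -(-310885/(-54689) + (-3*I*√10)/(√(-11354 + 158175))) = -(-310885*(-1/54689) + (-3*I*√10)/(√146821)) = -(310885/54689 + (-3*I*√10)*(√146821/146821)) = -(310885/54689 - 3*I*√1468210/146821) = -310885/54689 + 3*I*√1468210/146821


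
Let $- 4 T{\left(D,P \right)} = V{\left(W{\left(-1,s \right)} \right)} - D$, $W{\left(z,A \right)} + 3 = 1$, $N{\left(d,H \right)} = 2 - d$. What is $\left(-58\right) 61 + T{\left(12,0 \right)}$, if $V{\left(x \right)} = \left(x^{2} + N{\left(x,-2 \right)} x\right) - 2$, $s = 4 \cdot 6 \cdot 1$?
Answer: $- \frac{7067}{2} \approx -3533.5$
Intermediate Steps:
$s = 24$ ($s = 24 \cdot 1 = 24$)
$W{\left(z,A \right)} = -2$ ($W{\left(z,A \right)} = -3 + 1 = -2$)
$V{\left(x \right)} = -2 + x^{2} + x \left(2 - x\right)$ ($V{\left(x \right)} = \left(x^{2} + \left(2 - x\right) x\right) - 2 = \left(x^{2} + x \left(2 - x\right)\right) - 2 = -2 + x^{2} + x \left(2 - x\right)$)
$T{\left(D,P \right)} = \frac{3}{2} + \frac{D}{4}$ ($T{\left(D,P \right)} = - \frac{\left(-2 + 2 \left(-2\right)\right) - D}{4} = - \frac{\left(-2 - 4\right) - D}{4} = - \frac{-6 - D}{4} = \frac{3}{2} + \frac{D}{4}$)
$\left(-58\right) 61 + T{\left(12,0 \right)} = \left(-58\right) 61 + \left(\frac{3}{2} + \frac{1}{4} \cdot 12\right) = -3538 + \left(\frac{3}{2} + 3\right) = -3538 + \frac{9}{2} = - \frac{7067}{2}$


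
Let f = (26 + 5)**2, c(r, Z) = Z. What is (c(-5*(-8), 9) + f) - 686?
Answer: 284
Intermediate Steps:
f = 961 (f = 31**2 = 961)
(c(-5*(-8), 9) + f) - 686 = (9 + 961) - 686 = 970 - 686 = 284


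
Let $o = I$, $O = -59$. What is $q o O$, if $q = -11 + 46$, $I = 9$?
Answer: $-18585$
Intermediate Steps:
$o = 9$
$q = 35$
$q o O = 35 \cdot 9 \left(-59\right) = 315 \left(-59\right) = -18585$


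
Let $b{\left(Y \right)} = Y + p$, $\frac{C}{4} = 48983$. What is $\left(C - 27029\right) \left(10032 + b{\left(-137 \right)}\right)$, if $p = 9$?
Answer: $1672815312$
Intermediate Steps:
$C = 195932$ ($C = 4 \cdot 48983 = 195932$)
$b{\left(Y \right)} = 9 + Y$ ($b{\left(Y \right)} = Y + 9 = 9 + Y$)
$\left(C - 27029\right) \left(10032 + b{\left(-137 \right)}\right) = \left(195932 - 27029\right) \left(10032 + \left(9 - 137\right)\right) = 168903 \left(10032 - 128\right) = 168903 \cdot 9904 = 1672815312$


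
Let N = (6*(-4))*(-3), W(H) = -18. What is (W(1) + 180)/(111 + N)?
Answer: 54/61 ≈ 0.88525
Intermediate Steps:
N = 72 (N = -24*(-3) = 72)
(W(1) + 180)/(111 + N) = (-18 + 180)/(111 + 72) = 162/183 = 162*(1/183) = 54/61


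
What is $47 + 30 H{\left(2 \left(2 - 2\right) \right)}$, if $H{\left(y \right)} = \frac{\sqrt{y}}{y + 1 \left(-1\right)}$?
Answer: $47$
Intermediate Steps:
$H{\left(y \right)} = \frac{\sqrt{y}}{-1 + y}$ ($H{\left(y \right)} = \frac{\sqrt{y}}{y - 1} = \frac{\sqrt{y}}{-1 + y}$)
$47 + 30 H{\left(2 \left(2 - 2\right) \right)} = 47 + 30 \frac{\sqrt{2 \left(2 - 2\right)}}{-1 + 2 \left(2 - 2\right)} = 47 + 30 \frac{\sqrt{2 \cdot 0}}{-1 + 2 \cdot 0} = 47 + 30 \frac{\sqrt{0}}{-1 + 0} = 47 + 30 \frac{0}{-1} = 47 + 30 \cdot 0 \left(-1\right) = 47 + 30 \cdot 0 = 47 + 0 = 47$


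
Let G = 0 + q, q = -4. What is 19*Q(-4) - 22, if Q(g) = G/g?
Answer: -3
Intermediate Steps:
G = -4 (G = 0 - 4 = -4)
Q(g) = -4/g
19*Q(-4) - 22 = 19*(-4/(-4)) - 22 = 19*(-4*(-¼)) - 22 = 19*1 - 22 = 19 - 22 = -3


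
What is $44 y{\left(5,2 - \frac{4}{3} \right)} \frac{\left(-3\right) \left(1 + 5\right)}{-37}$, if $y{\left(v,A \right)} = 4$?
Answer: $\frac{3168}{37} \approx 85.622$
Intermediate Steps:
$44 y{\left(5,2 - \frac{4}{3} \right)} \frac{\left(-3\right) \left(1 + 5\right)}{-37} = 44 \cdot 4 \frac{\left(-3\right) \left(1 + 5\right)}{-37} = 176 \left(-3\right) 6 \left(- \frac{1}{37}\right) = 176 \left(\left(-18\right) \left(- \frac{1}{37}\right)\right) = 176 \cdot \frac{18}{37} = \frac{3168}{37}$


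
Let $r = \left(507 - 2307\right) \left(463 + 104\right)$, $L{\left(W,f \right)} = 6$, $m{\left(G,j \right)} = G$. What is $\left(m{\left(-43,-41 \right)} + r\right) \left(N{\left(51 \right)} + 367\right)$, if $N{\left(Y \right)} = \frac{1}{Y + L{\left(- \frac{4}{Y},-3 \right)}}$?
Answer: $- \frac{21351851560}{57} \approx -3.7459 \cdot 10^{8}$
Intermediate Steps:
$N{\left(Y \right)} = \frac{1}{6 + Y}$ ($N{\left(Y \right)} = \frac{1}{Y + 6} = \frac{1}{6 + Y}$)
$r = -1020600$ ($r = \left(-1800\right) 567 = -1020600$)
$\left(m{\left(-43,-41 \right)} + r\right) \left(N{\left(51 \right)} + 367\right) = \left(-43 - 1020600\right) \left(\frac{1}{6 + 51} + 367\right) = - 1020643 \left(\frac{1}{57} + 367\right) = \left(-1020643\right) \frac{20920}{57} = - \frac{21351851560}{57}$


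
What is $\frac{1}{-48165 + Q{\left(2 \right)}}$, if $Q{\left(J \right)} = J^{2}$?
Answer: $- \frac{1}{48161} \approx -2.0764 \cdot 10^{-5}$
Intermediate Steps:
$\frac{1}{-48165 + Q{\left(2 \right)}} = \frac{1}{-48165 + 2^{2}} = \frac{1}{-48165 + 4} = \frac{1}{-48161} = - \frac{1}{48161}$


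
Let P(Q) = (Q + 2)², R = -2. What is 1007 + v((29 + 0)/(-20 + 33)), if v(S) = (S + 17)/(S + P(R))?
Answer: 29453/29 ≈ 1015.6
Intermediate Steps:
P(Q) = (2 + Q)²
v(S) = (17 + S)/S (v(S) = (S + 17)/(S + (2 - 2)²) = (17 + S)/(S + 0²) = (17 + S)/(S + 0) = (17 + S)/S)
1007 + v((29 + 0)/(-20 + 33)) = 1007 + (17 + (29 + 0)/(-20 + 33))/(((29 + 0)/(-20 + 33))) = 1007 + (17 + 29/13)/((29/13)) = 1007 + (17 + 29*(1/13))/((29*(1/13))) = 1007 + (17 + 29/13)/(29/13) = 1007 + (13/29)*(250/13) = 1007 + 250/29 = 29453/29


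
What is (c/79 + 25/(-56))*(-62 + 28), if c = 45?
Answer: -9265/2212 ≈ -4.1885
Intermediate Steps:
(c/79 + 25/(-56))*(-62 + 28) = (45/79 + 25/(-56))*(-62 + 28) = (45*(1/79) + 25*(-1/56))*(-34) = (45/79 - 25/56)*(-34) = (545/4424)*(-34) = -9265/2212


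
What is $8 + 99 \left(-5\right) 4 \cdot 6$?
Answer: $-11872$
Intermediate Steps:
$8 + 99 \left(-5\right) 4 \cdot 6 = 8 + 99 \left(\left(-20\right) 6\right) = 8 + 99 \left(-120\right) = 8 - 11880 = -11872$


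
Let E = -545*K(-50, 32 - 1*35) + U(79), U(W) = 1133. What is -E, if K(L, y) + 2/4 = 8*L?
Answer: -438811/2 ≈ -2.1941e+5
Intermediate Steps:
K(L, y) = -½ + 8*L
E = 438811/2 (E = -545*(-½ + 8*(-50)) + 1133 = -545*(-½ - 400) + 1133 = -545*(-801/2) + 1133 = 436545/2 + 1133 = 438811/2 ≈ 2.1941e+5)
-E = -1*438811/2 = -438811/2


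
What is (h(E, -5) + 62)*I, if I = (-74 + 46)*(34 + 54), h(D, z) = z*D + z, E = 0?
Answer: -140448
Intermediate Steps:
h(D, z) = z + D*z (h(D, z) = D*z + z = z + D*z)
I = -2464 (I = -28*88 = -2464)
(h(E, -5) + 62)*I = (-5*(1 + 0) + 62)*(-2464) = (-5*1 + 62)*(-2464) = (-5 + 62)*(-2464) = 57*(-2464) = -140448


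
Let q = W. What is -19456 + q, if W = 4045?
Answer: -15411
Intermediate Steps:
q = 4045
-19456 + q = -19456 + 4045 = -15411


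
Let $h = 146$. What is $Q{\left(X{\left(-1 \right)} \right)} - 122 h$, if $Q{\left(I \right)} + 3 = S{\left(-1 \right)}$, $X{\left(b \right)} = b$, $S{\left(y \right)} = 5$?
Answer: $-17810$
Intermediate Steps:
$Q{\left(I \right)} = 2$ ($Q{\left(I \right)} = -3 + 5 = 2$)
$Q{\left(X{\left(-1 \right)} \right)} - 122 h = 2 - 17812 = -17810$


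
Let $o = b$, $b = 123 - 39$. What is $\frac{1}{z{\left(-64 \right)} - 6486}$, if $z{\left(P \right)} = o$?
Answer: $- \frac{1}{6402} \approx -0.0001562$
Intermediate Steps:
$b = 84$
$o = 84$
$z{\left(P \right)} = 84$
$\frac{1}{z{\left(-64 \right)} - 6486} = \frac{1}{84 - 6486} = \frac{1}{-6402} = - \frac{1}{6402}$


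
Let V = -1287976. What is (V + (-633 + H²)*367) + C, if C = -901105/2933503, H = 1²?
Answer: -4458690780865/2933503 ≈ -1.5199e+6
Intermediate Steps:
H = 1
C = -901105/2933503 (C = -901105*1/2933503 = -901105/2933503 ≈ -0.30718)
(V + (-633 + H²)*367) + C = (-1287976 + (-633 + 1²)*367) - 901105/2933503 = (-1287976 + (-633 + 1)*367) - 901105/2933503 = (-1287976 - 632*367) - 901105/2933503 = (-1287976 - 231944) - 901105/2933503 = -1519920 - 901105/2933503 = -4458690780865/2933503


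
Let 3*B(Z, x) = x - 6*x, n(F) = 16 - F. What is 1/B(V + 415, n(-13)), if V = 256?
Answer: -3/145 ≈ -0.020690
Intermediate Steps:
B(Z, x) = -5*x/3 (B(Z, x) = (x - 6*x)/3 = (-5*x)/3 = -5*x/3)
1/B(V + 415, n(-13)) = 1/(-5*(16 - 1*(-13))/3) = 1/(-5*(16 + 13)/3) = 1/(-5/3*29) = 1/(-145/3) = -3/145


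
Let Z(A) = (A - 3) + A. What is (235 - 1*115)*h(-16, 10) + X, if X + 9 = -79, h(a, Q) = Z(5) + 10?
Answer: 1952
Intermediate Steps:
Z(A) = -3 + 2*A (Z(A) = (-3 + A) + A = -3 + 2*A)
h(a, Q) = 17 (h(a, Q) = (-3 + 2*5) + 10 = (-3 + 10) + 10 = 7 + 10 = 17)
X = -88 (X = -9 - 79 = -88)
(235 - 1*115)*h(-16, 10) + X = (235 - 1*115)*17 - 88 = (235 - 115)*17 - 88 = 120*17 - 88 = 2040 - 88 = 1952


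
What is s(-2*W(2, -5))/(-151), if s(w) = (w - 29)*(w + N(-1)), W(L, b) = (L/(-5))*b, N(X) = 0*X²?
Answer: -132/151 ≈ -0.87417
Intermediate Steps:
N(X) = 0
W(L, b) = -L*b/5 (W(L, b) = (L*(-⅕))*b = (-L/5)*b = -L*b/5)
s(w) = w*(-29 + w) (s(w) = (w - 29)*(w + 0) = (-29 + w)*w = w*(-29 + w))
s(-2*W(2, -5))/(-151) = ((-(-2)*2*(-5)/5)*(-29 - (-2)*2*(-5)/5))/(-151) = ((-2*2)*(-29 - 2*2))*(-1/151) = -4*(-29 - 4)*(-1/151) = -4*(-33)*(-1/151) = 132*(-1/151) = -132/151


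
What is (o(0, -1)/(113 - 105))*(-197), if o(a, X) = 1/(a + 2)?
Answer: -197/16 ≈ -12.313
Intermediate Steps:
o(a, X) = 1/(2 + a)
(o(0, -1)/(113 - 105))*(-197) = (1/((2 + 0)*(113 - 105)))*(-197) = (1/(2*8))*(-197) = ((½)*(⅛))*(-197) = (1/16)*(-197) = -197/16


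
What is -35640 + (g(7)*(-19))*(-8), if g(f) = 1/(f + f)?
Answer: -249404/7 ≈ -35629.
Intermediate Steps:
g(f) = 1/(2*f)
-35640 + (g(7)*(-19))*(-8) = -35640 + (((1/2)/7)*(-19))*(-8) = -35640 + (((1/2)*(1/7))*(-19))*(-8) = -35640 + ((1/14)*(-19))*(-8) = -35640 - 19/14*(-8) = -35640 + 76/7 = -249404/7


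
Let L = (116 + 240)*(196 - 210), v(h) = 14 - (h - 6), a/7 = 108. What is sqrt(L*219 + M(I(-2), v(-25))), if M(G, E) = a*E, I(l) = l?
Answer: 2*I*sqrt(264369) ≈ 1028.3*I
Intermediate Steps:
a = 756 (a = 7*108 = 756)
v(h) = 20 - h (v(h) = 14 - (-6 + h) = 14 + (6 - h) = 20 - h)
M(G, E) = 756*E
L = -4984 (L = 356*(-14) = -4984)
sqrt(L*219 + M(I(-2), v(-25))) = sqrt(-4984*219 + 756*(20 - 1*(-25))) = sqrt(-1091496 + 756*(20 + 25)) = sqrt(-1091496 + 756*45) = sqrt(-1091496 + 34020) = sqrt(-1057476) = 2*I*sqrt(264369)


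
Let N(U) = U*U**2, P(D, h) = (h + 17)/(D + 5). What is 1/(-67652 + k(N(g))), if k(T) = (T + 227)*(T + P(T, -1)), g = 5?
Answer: -65/1534564 ≈ -4.2357e-5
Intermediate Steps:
P(D, h) = (17 + h)/(5 + D)
N(U) = U**3
k(T) = (227 + T)*(T + 16/(5 + T)) (k(T) = (T + 227)*(T + (17 - 1)/(5 + T)) = (227 + T)*(T + 16/(5 + T)))
1/(-67652 + k(N(g))) = 1/(-67652 + (3632 + 16*5**3 + 5**3*(5 + 5**3)*(227 + 5**3))/(5 + 5**3)) = 1/(-67652 + (3632 + 16*125 + 125*(5 + 125)*(227 + 125))/(5 + 125)) = 1/(-67652 + (3632 + 2000 + 125*130*352)/130) = 1/(-67652 + (3632 + 2000 + 5720000)/130) = 1/(-67652 + (1/130)*5725632) = 1/(-67652 + 2862816/65) = 1/(-1534564/65) = -65/1534564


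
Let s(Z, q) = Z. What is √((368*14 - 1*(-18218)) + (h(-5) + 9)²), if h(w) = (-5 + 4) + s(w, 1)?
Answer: √23379 ≈ 152.90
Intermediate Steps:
h(w) = -1 + w (h(w) = (-5 + 4) + w = -1 + w)
√((368*14 - 1*(-18218)) + (h(-5) + 9)²) = √((368*14 - 1*(-18218)) + ((-1 - 5) + 9)²) = √((5152 + 18218) + (-6 + 9)²) = √(23370 + 3²) = √(23370 + 9) = √23379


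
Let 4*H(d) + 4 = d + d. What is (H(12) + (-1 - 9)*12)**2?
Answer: 13225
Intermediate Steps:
H(d) = -1 + d/2 (H(d) = -1 + (d + d)/4 = -1 + (2*d)/4 = -1 + d/2)
(H(12) + (-1 - 9)*12)**2 = ((-1 + (1/2)*12) + (-1 - 9)*12)**2 = ((-1 + 6) - 10*12)**2 = (5 - 120)**2 = (-115)**2 = 13225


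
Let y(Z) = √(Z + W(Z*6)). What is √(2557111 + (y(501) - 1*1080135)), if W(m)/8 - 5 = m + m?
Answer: √(1476976 + √48637) ≈ 1215.4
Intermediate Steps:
W(m) = 40 + 16*m (W(m) = 40 + 8*(m + m) = 40 + 8*(2*m) = 40 + 16*m)
y(Z) = √(40 + 97*Z) (y(Z) = √(Z + (40 + 16*(Z*6))) = √(Z + (40 + 16*(6*Z))) = √(Z + (40 + 96*Z)) = √(40 + 97*Z))
√(2557111 + (y(501) - 1*1080135)) = √(2557111 + (√(40 + 97*501) - 1*1080135)) = √(2557111 + (√(40 + 48597) - 1080135)) = √(2557111 + (√48637 - 1080135)) = √(2557111 + (-1080135 + √48637)) = √(1476976 + √48637)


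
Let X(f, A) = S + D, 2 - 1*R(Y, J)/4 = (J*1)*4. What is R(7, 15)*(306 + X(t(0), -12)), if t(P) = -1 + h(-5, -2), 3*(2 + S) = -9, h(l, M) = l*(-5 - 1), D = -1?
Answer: -69600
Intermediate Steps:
h(l, M) = -6*l (h(l, M) = l*(-6) = -6*l)
S = -5 (S = -2 + (⅓)*(-9) = -2 - 3 = -5)
t(P) = 29 (t(P) = -1 - 6*(-5) = -1 + 30 = 29)
R(Y, J) = 8 - 16*J (R(Y, J) = 8 - 4*J*1*4 = 8 - 4*J*4 = 8 - 16*J)
X(f, A) = -6 (X(f, A) = -5 - 1 = -6)
R(7, 15)*(306 + X(t(0), -12)) = (8 - 16*15)*(306 - 6) = (8 - 240)*300 = -232*300 = -69600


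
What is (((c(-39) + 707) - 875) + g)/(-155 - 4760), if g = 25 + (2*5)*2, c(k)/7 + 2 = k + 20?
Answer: 54/983 ≈ 0.054934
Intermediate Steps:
c(k) = 126 + 7*k (c(k) = -14 + 7*(k + 20) = -14 + 7*(20 + k) = -14 + (140 + 7*k) = 126 + 7*k)
g = 45 (g = 25 + 10*2 = 25 + 20 = 45)
(((c(-39) + 707) - 875) + g)/(-155 - 4760) = ((((126 + 7*(-39)) + 707) - 875) + 45)/(-155 - 4760) = ((((126 - 273) + 707) - 875) + 45)/(-4915) = (((-147 + 707) - 875) + 45)*(-1/4915) = ((560 - 875) + 45)*(-1/4915) = (-315 + 45)*(-1/4915) = -270*(-1/4915) = 54/983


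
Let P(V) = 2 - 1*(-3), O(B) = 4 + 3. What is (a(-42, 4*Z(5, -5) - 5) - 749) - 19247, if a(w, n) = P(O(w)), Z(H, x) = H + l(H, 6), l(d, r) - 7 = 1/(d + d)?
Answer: -19991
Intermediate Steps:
l(d, r) = 7 + 1/(2*d) (l(d, r) = 7 + 1/(d + d) = 7 + 1/(2*d))
Z(H, x) = 7 + H + 1/(2*H) (Z(H, x) = H + (7 + 1/(2*H)) = 7 + H + 1/(2*H))
O(B) = 7
P(V) = 5 (P(V) = 2 + 3 = 5)
a(w, n) = 5
(a(-42, 4*Z(5, -5) - 5) - 749) - 19247 = (5 - 749) - 19247 = -744 - 19247 = -19991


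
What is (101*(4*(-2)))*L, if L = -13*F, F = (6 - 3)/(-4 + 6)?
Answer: 15756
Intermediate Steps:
F = 3/2 ≈ 1.5000
L = -39/2 (L = -13*3/2 = -39/2 ≈ -19.500)
(101*(4*(-2)))*L = (101*(4*(-2)))*(-39/2) = (101*(-8))*(-39/2) = -808*(-39/2) = 15756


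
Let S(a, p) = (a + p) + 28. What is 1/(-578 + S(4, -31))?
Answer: -1/577 ≈ -0.0017331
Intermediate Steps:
S(a, p) = 28 + a + p
1/(-578 + S(4, -31)) = 1/(-578 + (28 + 4 - 31)) = 1/(-578 + 1) = 1/(-577) = -1/577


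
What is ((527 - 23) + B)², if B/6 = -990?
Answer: 29550096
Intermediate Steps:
B = -5940 (B = 6*(-990) = -5940)
((527 - 23) + B)² = ((527 - 23) - 5940)² = (504 - 5940)² = (-5436)² = 29550096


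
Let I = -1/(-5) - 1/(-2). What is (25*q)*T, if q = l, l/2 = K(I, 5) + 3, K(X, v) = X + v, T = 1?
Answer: 435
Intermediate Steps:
I = 7/10 (I = -1*(-⅕) - 1*(-½) = ⅕ + ½ = 7/10 ≈ 0.70000)
l = 87/5 (l = 2*((7/10 + 5) + 3) = 2*(57/10 + 3) = 2*(87/10) = 87/5 ≈ 17.400)
q = 87/5 ≈ 17.400
(25*q)*T = (25*(87/5))*1 = 435*1 = 435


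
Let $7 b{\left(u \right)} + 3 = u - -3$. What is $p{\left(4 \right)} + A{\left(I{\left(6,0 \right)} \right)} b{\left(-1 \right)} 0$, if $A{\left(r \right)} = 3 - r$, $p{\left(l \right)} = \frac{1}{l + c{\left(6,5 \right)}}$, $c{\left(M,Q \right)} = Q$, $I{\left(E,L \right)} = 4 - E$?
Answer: $\frac{1}{9} \approx 0.11111$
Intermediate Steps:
$p{\left(l \right)} = \frac{1}{5 + l}$ ($p{\left(l \right)} = \frac{1}{l + 5} = \frac{1}{5 + l}$)
$b{\left(u \right)} = \frac{u}{7}$ ($b{\left(u \right)} = - \frac{3}{7} + \frac{u - -3}{7} = - \frac{3}{7} + \frac{u + 3}{7} = - \frac{3}{7} + \frac{3 + u}{7} = - \frac{3}{7} + \left(\frac{3}{7} + \frac{u}{7}\right) = \frac{u}{7}$)
$p{\left(4 \right)} + A{\left(I{\left(6,0 \right)} \right)} b{\left(-1 \right)} 0 = \frac{1}{5 + 4} + \left(3 - \left(4 - 6\right)\right) \frac{1}{7} \left(-1\right) 0 = \frac{1}{9} + \left(3 - \left(4 - 6\right)\right) \left(\left(- \frac{1}{7}\right) 0\right) = \frac{1}{9} + \left(3 - -2\right) 0 = \frac{1}{9} + \left(3 + 2\right) 0 = \frac{1}{9} + 5 \cdot 0 = \frac{1}{9} + 0 = \frac{1}{9}$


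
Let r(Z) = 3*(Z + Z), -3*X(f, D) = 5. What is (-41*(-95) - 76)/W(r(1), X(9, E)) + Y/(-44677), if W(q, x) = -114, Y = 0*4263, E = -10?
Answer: -67/2 ≈ -33.500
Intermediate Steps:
Y = 0
X(f, D) = -5/3 (X(f, D) = -⅓*5 = -5/3)
r(Z) = 6*Z (r(Z) = 3*(2*Z) = 6*Z)
(-41*(-95) - 76)/W(r(1), X(9, E)) + Y/(-44677) = (-41*(-95) - 76)/(-114) + 0/(-44677) = (3895 - 76)*(-1/114) + 0*(-1/44677) = 3819*(-1/114) + 0 = -67/2 + 0 = -67/2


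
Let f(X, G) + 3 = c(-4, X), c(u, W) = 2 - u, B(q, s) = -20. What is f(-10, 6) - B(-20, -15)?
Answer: 23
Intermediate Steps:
f(X, G) = 3 (f(X, G) = -3 + (2 - 1*(-4)) = -3 + (2 + 4) = -3 + 6 = 3)
f(-10, 6) - B(-20, -15) = 3 - 1*(-20) = 3 + 20 = 23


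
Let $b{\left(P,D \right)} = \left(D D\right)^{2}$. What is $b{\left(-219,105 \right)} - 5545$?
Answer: $121545080$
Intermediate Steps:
$b{\left(P,D \right)} = D^{4}$ ($b{\left(P,D \right)} = \left(D^{2}\right)^{2} = D^{4}$)
$b{\left(-219,105 \right)} - 5545 = 105^{4} - 5545 = 121550625 - 5545 = 121545080$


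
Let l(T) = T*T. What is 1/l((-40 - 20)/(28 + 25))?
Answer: 2809/3600 ≈ 0.78028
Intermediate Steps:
l(T) = T²
1/l((-40 - 20)/(28 + 25)) = 1/(((-40 - 20)/(28 + 25))²) = 1/((-60/53)²) = 1/(3600/2809) = 2809/3600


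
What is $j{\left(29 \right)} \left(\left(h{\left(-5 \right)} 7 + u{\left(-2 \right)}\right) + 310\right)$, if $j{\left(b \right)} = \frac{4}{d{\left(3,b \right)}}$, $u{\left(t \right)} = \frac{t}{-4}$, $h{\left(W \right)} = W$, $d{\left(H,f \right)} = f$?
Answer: $38$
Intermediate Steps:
$u{\left(t \right)} = - \frac{t}{4}$ ($u{\left(t \right)} = t \left(- \frac{1}{4}\right) = - \frac{t}{4}$)
$j{\left(b \right)} = \frac{4}{b}$
$j{\left(29 \right)} \left(\left(h{\left(-5 \right)} 7 + u{\left(-2 \right)}\right) + 310\right) = \frac{4}{29} \left(\left(\left(-5\right) 7 - - \frac{1}{2}\right) + 310\right) = 4 \cdot \frac{1}{29} \left(\left(-35 + \frac{1}{2}\right) + 310\right) = \frac{4 \left(- \frac{69}{2} + 310\right)}{29} = \frac{4}{29} \cdot \frac{551}{2} = 38$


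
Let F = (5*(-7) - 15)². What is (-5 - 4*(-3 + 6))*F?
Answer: -42500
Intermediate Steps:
F = 2500 (F = (-35 - 15)² = (-50)² = 2500)
(-5 - 4*(-3 + 6))*F = (-5 - 4*(-3 + 6))*2500 = (-5 - 4*3)*2500 = (-5 - 12)*2500 = -17*2500 = -42500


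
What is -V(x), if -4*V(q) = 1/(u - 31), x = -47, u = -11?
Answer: -1/168 ≈ -0.0059524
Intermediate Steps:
V(q) = 1/168 (V(q) = -1/(4*(-11 - 31)) = -¼/(-42) = -¼*(-1/42) = 1/168)
-V(x) = -1*1/168 = -1/168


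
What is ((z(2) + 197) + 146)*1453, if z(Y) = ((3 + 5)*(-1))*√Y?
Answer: 498379 - 11624*√2 ≈ 4.8194e+5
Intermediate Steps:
z(Y) = -8*√Y (z(Y) = (8*(-1))*√Y = -8*√Y)
((z(2) + 197) + 146)*1453 = ((-8*√2 + 197) + 146)*1453 = ((197 - 8*√2) + 146)*1453 = (343 - 8*√2)*1453 = 498379 - 11624*√2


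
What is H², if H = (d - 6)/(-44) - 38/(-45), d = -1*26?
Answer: 605284/245025 ≈ 2.4703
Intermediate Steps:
d = -26
H = 778/495 (H = (-26 - 6)/(-44) - 38/(-45) = -32*(-1/44) - 38*(-1/45) = 8/11 + 38/45 = 778/495 ≈ 1.5717)
H² = (778/495)² = 605284/245025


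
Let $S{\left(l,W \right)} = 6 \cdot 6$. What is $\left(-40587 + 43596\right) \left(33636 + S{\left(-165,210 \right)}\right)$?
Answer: $101319048$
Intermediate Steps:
$S{\left(l,W \right)} = 36$
$\left(-40587 + 43596\right) \left(33636 + S{\left(-165,210 \right)}\right) = \left(-40587 + 43596\right) \left(33636 + 36\right) = 3009 \cdot 33672 = 101319048$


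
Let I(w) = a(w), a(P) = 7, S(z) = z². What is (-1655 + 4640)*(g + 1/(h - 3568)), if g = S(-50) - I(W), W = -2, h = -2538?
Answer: 45438437145/6106 ≈ 7.4416e+6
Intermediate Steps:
I(w) = 7
g = 2493 (g = (-50)² - 1*7 = 2500 - 7 = 2493)
(-1655 + 4640)*(g + 1/(h - 3568)) = (-1655 + 4640)*(2493 + 1/(-2538 - 3568)) = 2985*(2493 + 1/(-6106)) = 2985*(2493 - 1/6106) = 2985*(15222257/6106) = 45438437145/6106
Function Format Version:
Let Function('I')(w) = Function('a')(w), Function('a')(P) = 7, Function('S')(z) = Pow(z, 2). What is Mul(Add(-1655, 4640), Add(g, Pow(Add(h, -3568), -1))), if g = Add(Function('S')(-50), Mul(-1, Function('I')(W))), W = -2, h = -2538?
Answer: Rational(45438437145, 6106) ≈ 7.4416e+6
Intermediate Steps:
Function('I')(w) = 7
g = 2493 (g = Add(Pow(-50, 2), Mul(-1, 7)) = Add(2500, -7) = 2493)
Mul(Add(-1655, 4640), Add(g, Pow(Add(h, -3568), -1))) = Mul(Add(-1655, 4640), Add(2493, Pow(Add(-2538, -3568), -1))) = Mul(2985, Add(2493, Pow(-6106, -1))) = Mul(2985, Add(2493, Rational(-1, 6106))) = Mul(2985, Rational(15222257, 6106)) = Rational(45438437145, 6106)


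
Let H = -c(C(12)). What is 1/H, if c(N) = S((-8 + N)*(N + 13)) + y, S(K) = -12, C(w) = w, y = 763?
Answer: -1/751 ≈ -0.0013316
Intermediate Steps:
c(N) = 751 (c(N) = -12 + 763 = 751)
H = -751 (H = -1*751 = -751)
1/H = 1/(-751) = -1/751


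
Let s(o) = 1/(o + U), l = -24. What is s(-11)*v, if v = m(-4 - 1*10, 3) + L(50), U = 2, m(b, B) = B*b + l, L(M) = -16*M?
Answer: 866/9 ≈ 96.222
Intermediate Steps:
m(b, B) = -24 + B*b (m(b, B) = B*b - 24 = -24 + B*b)
s(o) = 1/(2 + o) (s(o) = 1/(o + 2) = 1/(2 + o))
v = -866 (v = (-24 + 3*(-4 - 1*10)) - 16*50 = (-24 + 3*(-4 - 10)) - 800 = (-24 + 3*(-14)) - 800 = (-24 - 42) - 800 = -66 - 800 = -866)
s(-11)*v = -866/(2 - 11) = -866/(-9) = -⅑*(-866) = 866/9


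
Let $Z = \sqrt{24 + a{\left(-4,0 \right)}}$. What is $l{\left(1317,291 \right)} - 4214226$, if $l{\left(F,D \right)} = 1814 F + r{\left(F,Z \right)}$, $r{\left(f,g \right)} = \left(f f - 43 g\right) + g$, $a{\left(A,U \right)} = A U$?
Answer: $-90699 - 84 \sqrt{6} \approx -90905.0$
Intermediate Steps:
$Z = 2 \sqrt{6}$ ($Z = \sqrt{24 - 0} = \sqrt{24 + 0} = \sqrt{24} = 2 \sqrt{6} \approx 4.899$)
$r{\left(f,g \right)} = f^{2} - 42 g$ ($r{\left(f,g \right)} = \left(f^{2} - 43 g\right) + g = f^{2} - 42 g$)
$l{\left(F,D \right)} = F^{2} - 84 \sqrt{6} + 1814 F$ ($l{\left(F,D \right)} = 1814 F + \left(F^{2} - 42 \cdot 2 \sqrt{6}\right) = 1814 F + \left(F^{2} - 84 \sqrt{6}\right) = F^{2} - 84 \sqrt{6} + 1814 F$)
$l{\left(1317,291 \right)} - 4214226 = \left(1317^{2} - 84 \sqrt{6} + 1814 \cdot 1317\right) - 4214226 = \left(1734489 - 84 \sqrt{6} + 2389038\right) - 4214226 = \left(4123527 - 84 \sqrt{6}\right) - 4214226 = -90699 - 84 \sqrt{6}$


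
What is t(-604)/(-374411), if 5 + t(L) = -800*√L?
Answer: 5/374411 + 1600*I*√151/374411 ≈ 1.3354e-5 + 0.052512*I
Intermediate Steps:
t(L) = -5 - 800*√L
t(-604)/(-374411) = (-5 - 1600*I*√151)/(-374411) = (-5 - 1600*I*√151)*(-1/374411) = 5/374411 + 1600*I*√151/374411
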